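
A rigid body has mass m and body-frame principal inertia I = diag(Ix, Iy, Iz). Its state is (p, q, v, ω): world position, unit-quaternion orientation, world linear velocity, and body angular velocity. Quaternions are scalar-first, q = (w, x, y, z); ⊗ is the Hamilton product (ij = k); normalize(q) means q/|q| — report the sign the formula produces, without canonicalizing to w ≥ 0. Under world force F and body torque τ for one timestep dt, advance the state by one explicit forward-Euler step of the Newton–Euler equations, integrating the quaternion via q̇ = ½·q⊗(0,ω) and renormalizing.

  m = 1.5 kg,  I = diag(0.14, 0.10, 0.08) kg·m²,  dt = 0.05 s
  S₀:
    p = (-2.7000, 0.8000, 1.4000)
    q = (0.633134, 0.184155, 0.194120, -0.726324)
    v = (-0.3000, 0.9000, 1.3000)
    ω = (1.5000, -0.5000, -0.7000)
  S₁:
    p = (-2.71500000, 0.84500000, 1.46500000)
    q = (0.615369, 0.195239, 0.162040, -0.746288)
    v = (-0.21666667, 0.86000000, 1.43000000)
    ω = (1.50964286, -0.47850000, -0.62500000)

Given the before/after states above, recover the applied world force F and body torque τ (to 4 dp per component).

F = (2.5000, -1.2000, 3.9000)
τ = (0.0200, -0.0200, 0.1500)

ω₁ − ω₀ = (0.00964286, 0.02150000, 0.07500000)
precession coupling = (-0.0070, -0.0630, 0.0300)
applied torque τ = (0.0200, -0.0200, 0.1500)
Δv = v₁−v₀ = (0.08333333, -0.04000000, 0.13000000)
applied force F = (2.5000, -1.2000, 3.9000)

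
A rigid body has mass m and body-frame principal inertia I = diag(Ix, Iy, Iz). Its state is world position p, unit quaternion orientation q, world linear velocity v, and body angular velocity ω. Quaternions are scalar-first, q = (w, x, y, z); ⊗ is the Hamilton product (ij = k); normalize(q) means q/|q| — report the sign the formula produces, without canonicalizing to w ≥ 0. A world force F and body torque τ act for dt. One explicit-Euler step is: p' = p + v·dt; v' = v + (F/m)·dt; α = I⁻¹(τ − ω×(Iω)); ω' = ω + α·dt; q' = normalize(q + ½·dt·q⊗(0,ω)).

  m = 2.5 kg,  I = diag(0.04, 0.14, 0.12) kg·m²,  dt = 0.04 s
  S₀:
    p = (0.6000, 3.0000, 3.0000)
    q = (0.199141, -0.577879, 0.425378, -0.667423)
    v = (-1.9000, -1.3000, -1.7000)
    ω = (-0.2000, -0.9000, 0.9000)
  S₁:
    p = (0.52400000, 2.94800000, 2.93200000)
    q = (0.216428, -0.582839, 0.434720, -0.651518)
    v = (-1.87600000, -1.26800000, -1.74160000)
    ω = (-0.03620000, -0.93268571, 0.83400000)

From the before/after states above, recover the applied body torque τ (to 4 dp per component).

τ = (0.1800, -0.1000, -0.1800)

Δω = ω₁−ω₀ = (0.16380000, -0.03268571, -0.06600000)
τ = I·(Δω/dt) + ω₀×(Iω₀) = (0.1800, -0.1000, -0.1800)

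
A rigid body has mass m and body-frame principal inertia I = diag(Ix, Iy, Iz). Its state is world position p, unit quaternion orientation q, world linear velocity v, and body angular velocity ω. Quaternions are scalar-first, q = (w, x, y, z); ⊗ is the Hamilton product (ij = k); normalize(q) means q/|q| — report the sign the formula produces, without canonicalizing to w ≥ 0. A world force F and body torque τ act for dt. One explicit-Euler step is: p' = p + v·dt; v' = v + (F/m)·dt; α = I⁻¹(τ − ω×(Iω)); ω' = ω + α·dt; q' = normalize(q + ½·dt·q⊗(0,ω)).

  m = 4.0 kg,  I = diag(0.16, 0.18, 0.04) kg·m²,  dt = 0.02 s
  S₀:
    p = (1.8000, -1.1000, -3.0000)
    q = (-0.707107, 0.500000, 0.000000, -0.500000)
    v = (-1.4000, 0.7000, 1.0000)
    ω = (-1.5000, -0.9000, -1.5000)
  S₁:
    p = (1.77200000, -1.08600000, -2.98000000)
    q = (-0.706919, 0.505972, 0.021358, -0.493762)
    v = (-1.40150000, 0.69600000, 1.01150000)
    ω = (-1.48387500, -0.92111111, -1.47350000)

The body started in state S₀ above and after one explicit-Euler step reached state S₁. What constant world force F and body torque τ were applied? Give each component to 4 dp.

F = (-0.3000, -0.8000, 2.3000)
τ = (-0.0600, 0.0800, 0.0800)

v₁ − v₀ = (-0.00150000, -0.00400000, 0.01150000)
m·(v₁−v₀)/dt = (-0.3000, -0.8000, 2.3000)
rate change Δω = (0.01612500, -0.02111111, 0.02650000)
gyro term ω₀×Iω₀ = (-0.1890, 0.2700, 0.0270)
applied torque τ = (-0.0600, 0.0800, 0.0800)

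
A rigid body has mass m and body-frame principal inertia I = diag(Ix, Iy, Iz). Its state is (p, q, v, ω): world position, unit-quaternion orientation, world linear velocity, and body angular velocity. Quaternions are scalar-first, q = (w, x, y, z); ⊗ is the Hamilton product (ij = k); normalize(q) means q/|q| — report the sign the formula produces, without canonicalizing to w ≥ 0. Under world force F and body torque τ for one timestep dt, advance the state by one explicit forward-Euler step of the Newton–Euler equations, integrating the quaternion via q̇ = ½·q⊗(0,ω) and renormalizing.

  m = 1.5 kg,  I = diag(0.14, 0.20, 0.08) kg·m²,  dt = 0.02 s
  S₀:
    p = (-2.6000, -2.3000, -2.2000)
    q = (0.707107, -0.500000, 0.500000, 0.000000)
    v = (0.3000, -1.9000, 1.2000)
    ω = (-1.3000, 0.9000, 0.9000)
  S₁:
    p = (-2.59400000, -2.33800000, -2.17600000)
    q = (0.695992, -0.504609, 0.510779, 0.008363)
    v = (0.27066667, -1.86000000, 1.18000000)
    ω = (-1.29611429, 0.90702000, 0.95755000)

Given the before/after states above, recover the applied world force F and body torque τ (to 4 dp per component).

F = (-2.2000, 3.0000, -1.5000)
τ = (-0.0700, 0.0000, 0.1600)

rate change Δω = (0.00388571, 0.00702000, 0.05755000)
precession coupling = (-0.0972, -0.0702, -0.0702)
applied torque τ = (-0.0700, 0.0000, 0.1600)
v₁ − v₀ = (-0.02933333, 0.04000000, -0.02000000)
applied force F = (-2.2000, 3.0000, -1.5000)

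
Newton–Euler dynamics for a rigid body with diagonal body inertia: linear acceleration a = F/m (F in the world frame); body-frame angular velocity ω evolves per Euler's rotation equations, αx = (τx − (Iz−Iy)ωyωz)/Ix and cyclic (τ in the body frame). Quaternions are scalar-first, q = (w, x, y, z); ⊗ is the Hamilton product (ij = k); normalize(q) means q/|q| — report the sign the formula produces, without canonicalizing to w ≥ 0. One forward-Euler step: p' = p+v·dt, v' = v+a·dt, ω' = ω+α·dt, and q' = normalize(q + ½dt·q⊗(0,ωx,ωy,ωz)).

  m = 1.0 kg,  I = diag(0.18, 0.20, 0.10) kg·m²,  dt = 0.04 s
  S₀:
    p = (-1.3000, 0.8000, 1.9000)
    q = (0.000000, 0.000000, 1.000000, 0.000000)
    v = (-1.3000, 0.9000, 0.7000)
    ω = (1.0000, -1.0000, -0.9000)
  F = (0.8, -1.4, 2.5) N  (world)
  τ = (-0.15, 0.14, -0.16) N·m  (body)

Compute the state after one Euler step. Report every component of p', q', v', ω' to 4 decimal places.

gyro term ω×Iω = (-0.0900, -0.0720, -0.0200)
(τ − ω×Iω)/I = (-0.3333, 1.0600, -1.4000)
new body rate ω' = (0.9867, -0.9576, -0.9560)
Hamilton product q⊗(0,ω) = (1.0000000, -0.9000000, 0.0000000, -1.0000000)
q + ½dt·q⊗(0,ω), renormalized = (0.0200, -0.0180, 0.9994, -0.0200)
new position p' = (-1.3520, 0.8360, 1.9280)
v + (F/m)dt = (-1.2680, 0.8440, 0.8000)

p' = (-1.3520, 0.8360, 1.9280)
q' = (0.0200, -0.0180, 0.9994, -0.0200)
v' = (-1.2680, 0.8440, 0.8000)
ω' = (0.9867, -0.9576, -0.9560)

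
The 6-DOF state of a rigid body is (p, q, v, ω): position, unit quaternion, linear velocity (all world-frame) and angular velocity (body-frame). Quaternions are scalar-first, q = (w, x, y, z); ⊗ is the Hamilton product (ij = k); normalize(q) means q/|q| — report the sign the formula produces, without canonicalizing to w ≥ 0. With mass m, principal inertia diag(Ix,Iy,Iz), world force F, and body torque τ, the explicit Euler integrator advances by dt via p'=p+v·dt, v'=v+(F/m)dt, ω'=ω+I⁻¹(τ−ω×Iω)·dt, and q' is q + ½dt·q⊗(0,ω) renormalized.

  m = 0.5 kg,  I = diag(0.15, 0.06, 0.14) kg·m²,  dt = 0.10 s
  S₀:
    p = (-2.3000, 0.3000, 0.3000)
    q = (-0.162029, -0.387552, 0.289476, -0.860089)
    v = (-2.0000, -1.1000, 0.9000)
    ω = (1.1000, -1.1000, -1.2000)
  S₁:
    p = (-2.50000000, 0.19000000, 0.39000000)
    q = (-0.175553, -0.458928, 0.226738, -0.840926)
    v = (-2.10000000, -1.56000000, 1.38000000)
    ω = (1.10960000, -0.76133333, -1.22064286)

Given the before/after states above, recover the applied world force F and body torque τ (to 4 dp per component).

Δω = ω₁−ω₀ = (0.00960000, 0.33866667, -0.02064286)
I·α + gyro = (0.1200, 0.1900, 0.0800)
velocity change Δv = (-0.10000000, -0.46000000, 0.48000000)
m·(v₁−v₀)/dt = (-0.5000, -2.3000, 2.4000)

F = (-0.5000, -2.3000, 2.4000)
τ = (0.1200, 0.1900, 0.0800)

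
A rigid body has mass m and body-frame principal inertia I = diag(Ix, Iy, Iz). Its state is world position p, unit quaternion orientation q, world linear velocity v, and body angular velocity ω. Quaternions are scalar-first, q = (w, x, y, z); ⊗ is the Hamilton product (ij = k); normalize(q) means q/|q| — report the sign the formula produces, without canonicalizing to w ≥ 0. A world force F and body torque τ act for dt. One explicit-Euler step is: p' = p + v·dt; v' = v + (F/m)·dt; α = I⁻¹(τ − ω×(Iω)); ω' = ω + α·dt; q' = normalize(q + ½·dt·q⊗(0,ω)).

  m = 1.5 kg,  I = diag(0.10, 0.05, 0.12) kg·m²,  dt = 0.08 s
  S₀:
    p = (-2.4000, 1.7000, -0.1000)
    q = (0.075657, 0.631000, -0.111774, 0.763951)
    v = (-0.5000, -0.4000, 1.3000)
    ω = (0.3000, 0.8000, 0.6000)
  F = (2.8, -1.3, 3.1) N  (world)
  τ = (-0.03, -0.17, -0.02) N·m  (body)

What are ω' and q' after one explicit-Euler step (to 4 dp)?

angular accel α = (-0.6360, -3.3280, -0.0667)
new body rate ω' = (0.2491, 0.5338, 0.5947)
2q̇ = q⊗(0,ω) = (-0.5582514, -0.6555281, -0.0888891, 0.5837264)
updated quaternion q' = (0.0533, 0.6043, -0.1152, 0.7866)

ω' = (0.2491, 0.5338, 0.5947)
q' = (0.0533, 0.6043, -0.1152, 0.7866)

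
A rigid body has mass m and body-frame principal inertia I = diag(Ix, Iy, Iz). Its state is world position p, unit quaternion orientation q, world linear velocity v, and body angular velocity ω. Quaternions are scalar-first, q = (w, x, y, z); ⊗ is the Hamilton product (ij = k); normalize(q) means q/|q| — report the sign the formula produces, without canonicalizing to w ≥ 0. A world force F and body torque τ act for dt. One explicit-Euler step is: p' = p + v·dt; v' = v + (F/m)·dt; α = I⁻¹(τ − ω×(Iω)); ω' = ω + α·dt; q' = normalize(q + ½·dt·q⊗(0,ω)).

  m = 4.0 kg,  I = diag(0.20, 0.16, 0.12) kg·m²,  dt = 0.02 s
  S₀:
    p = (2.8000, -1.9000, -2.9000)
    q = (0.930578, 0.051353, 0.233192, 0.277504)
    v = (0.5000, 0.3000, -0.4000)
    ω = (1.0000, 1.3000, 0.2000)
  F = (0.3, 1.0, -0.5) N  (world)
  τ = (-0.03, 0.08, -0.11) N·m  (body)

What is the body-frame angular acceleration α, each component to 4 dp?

α = (-0.0980, 0.4000, -0.4833)

precession coupling ω×(Iω) = (-0.0104, 0.0160, -0.0520)
angular accel α = (-0.0980, 0.4000, -0.4833)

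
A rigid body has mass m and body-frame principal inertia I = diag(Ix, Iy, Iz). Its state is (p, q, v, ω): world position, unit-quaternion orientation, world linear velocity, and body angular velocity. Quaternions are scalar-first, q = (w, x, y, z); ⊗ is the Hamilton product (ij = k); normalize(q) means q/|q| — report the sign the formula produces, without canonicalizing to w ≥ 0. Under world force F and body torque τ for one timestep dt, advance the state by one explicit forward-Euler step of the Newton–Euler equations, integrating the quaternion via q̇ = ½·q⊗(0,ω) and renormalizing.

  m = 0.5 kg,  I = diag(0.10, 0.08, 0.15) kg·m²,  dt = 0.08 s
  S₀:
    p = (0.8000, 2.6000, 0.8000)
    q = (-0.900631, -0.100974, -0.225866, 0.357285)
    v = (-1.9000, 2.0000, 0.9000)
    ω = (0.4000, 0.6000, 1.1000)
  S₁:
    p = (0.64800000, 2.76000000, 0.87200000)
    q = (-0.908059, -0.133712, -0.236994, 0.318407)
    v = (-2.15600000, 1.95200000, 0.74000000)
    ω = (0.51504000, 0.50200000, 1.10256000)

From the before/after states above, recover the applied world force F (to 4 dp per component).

velocity change Δv = (-0.25600000, -0.04800000, -0.16000000)
m·(v₁−v₀)/dt = (-1.6000, -0.3000, -1.0000)

F = (-1.6000, -0.3000, -1.0000)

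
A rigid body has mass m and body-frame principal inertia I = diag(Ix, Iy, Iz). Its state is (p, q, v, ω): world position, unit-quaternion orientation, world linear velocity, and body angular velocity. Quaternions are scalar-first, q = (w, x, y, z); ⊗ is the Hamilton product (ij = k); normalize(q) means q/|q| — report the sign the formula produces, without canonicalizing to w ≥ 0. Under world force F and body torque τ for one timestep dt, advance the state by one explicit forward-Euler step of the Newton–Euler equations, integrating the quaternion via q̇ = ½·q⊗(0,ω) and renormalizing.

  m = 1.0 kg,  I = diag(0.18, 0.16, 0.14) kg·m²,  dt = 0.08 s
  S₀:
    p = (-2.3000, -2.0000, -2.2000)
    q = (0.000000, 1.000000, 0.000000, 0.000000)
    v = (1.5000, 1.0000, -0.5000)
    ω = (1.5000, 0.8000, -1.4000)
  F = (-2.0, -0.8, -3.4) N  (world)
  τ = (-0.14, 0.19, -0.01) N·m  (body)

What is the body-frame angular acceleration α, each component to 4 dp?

precession coupling ω×(Iω) = (0.0224, -0.0840, -0.0240)
(τ − ω×Iω)/I = (-0.9022, 1.7125, 0.1000)

α = (-0.9022, 1.7125, 0.1000)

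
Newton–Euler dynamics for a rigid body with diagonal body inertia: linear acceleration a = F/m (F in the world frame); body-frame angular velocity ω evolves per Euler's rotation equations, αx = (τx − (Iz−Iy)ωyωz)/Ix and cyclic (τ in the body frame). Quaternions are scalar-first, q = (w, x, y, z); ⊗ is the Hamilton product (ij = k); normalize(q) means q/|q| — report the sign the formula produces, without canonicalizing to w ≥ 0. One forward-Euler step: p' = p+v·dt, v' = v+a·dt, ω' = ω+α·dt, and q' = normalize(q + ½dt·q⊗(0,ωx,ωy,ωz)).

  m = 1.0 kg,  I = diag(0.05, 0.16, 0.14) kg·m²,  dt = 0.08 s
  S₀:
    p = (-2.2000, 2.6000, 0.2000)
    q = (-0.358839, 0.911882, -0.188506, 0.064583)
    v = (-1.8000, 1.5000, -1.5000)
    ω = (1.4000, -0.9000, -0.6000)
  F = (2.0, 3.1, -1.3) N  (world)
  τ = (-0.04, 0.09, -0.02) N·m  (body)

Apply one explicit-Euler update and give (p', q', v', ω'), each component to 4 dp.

linear accel F/m = (2.0000, 3.1000, -1.3000)
p' = p + v·dt = (-2.3440, 2.7200, 0.0800)
v' = v + a·dt = (-1.6400, 1.7480, -1.6040)
α = I⁻¹(τ − ω×Iω) = (-0.5840, 0.0900, 0.8471)
ω' = ω + α·dt = (1.3533, -0.8928, -0.5322)
2q̇ = q⊗(0,ω) = (-1.4075404, -0.3311463, 0.9605005, -0.3414820)
q' = normalize(q + ½dt·q⊗(0,ω)) = (-0.4141, 0.8964, -0.1497, 0.0508)

p' = (-2.3440, 2.7200, 0.0800)
q' = (-0.4141, 0.8964, -0.1497, 0.0508)
v' = (-1.6400, 1.7480, -1.6040)
ω' = (1.3533, -0.8928, -0.5322)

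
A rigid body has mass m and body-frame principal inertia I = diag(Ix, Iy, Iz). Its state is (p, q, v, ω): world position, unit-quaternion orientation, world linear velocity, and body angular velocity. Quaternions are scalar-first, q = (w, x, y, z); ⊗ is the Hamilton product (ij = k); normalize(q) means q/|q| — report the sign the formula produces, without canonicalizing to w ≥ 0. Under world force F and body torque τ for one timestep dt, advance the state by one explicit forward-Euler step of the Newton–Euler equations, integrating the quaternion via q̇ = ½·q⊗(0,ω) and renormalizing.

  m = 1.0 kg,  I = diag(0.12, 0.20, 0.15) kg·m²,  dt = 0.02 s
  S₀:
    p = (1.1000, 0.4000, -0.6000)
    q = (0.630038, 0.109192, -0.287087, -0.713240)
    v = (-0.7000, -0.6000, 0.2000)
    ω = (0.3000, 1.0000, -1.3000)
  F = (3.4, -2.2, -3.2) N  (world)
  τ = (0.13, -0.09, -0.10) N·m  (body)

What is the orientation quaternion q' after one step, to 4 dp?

q⊗(0,ω) = (-0.6728826, 1.2754645, 0.5580156, -0.6237313)
q + ½dt·q⊗(0,ω), renormalized = (0.6232, 0.1219, -0.2815, -0.7194)

q' = (0.6232, 0.1219, -0.2815, -0.7194)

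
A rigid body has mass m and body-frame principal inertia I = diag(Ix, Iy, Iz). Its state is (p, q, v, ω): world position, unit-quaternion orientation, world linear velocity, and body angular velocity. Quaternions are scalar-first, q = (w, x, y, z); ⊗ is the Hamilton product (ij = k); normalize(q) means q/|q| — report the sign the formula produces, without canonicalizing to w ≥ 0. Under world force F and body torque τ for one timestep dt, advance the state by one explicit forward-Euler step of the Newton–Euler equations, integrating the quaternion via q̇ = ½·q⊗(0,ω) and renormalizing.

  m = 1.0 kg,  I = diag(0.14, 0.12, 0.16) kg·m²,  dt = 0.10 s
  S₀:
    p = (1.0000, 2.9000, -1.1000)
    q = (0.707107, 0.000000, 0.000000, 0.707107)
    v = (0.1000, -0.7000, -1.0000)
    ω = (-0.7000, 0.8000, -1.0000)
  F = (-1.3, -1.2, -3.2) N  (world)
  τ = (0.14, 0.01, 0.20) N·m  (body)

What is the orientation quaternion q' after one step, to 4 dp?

q⊗(0,ω) = (0.7071070, -1.0606605, 0.0707107, -0.7071070)
updated quaternion q' = (0.7405, -0.0529, 0.0035, 0.6700)

q' = (0.7405, -0.0529, 0.0035, 0.6700)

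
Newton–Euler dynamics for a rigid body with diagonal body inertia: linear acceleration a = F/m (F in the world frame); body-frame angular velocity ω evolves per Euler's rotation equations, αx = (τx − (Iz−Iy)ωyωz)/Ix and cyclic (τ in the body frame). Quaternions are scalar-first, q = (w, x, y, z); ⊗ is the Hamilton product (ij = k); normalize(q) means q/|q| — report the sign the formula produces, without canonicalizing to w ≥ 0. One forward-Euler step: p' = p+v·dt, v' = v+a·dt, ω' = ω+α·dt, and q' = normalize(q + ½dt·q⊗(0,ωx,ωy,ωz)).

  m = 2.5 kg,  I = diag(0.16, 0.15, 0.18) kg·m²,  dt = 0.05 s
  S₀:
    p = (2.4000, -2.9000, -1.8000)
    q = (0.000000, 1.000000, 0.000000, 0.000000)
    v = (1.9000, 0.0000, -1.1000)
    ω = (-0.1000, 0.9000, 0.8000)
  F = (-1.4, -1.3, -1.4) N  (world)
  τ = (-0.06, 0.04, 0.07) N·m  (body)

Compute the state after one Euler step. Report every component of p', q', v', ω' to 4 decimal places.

p' = p + v·dt = (2.4950, -2.9000, -1.8550)
new velocity v' = (1.8720, -0.0260, -1.1280)
precession coupling ω×(Iω) = (0.0216, 0.0016, 0.0009)
α = I⁻¹(τ − ω×Iω) = (-0.5100, 0.2560, 0.3839)
ω + α·dt = (-0.1255, 0.9128, 0.8192)
Hamilton product q⊗(0,ω) = (0.1000000, 0.0000000, -0.8000000, 0.9000000)
q' = normalize(q + ½dt·q⊗(0,ω)) = (0.0025, 0.9995, -0.0200, 0.0225)

p' = (2.4950, -2.9000, -1.8550)
q' = (0.0025, 0.9995, -0.0200, 0.0225)
v' = (1.8720, -0.0260, -1.1280)
ω' = (-0.1255, 0.9128, 0.8192)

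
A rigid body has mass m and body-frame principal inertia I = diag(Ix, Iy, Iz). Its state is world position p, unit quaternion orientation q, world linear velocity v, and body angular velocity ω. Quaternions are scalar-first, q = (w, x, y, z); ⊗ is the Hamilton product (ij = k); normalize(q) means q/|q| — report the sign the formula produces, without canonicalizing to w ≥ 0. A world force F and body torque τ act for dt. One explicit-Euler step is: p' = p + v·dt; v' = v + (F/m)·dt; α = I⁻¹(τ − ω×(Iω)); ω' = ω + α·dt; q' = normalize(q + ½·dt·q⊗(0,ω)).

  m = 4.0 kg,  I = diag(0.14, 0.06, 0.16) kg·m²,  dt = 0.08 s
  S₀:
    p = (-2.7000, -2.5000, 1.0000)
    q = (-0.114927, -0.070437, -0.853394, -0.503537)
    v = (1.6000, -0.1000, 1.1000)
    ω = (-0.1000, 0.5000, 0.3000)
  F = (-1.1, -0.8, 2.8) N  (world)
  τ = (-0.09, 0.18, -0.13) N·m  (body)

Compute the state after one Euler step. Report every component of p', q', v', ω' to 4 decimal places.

p' = (-2.5720, -2.5080, 1.0880)
q' = (-0.0921, -0.0701, -0.8526, -0.5096)
v' = (1.5780, -0.1160, 1.1560)
ω' = (-0.1600, 0.7392, 0.2330)

precession coupling ω×(Iω) = (0.0150, 0.0006, 0.0040)
(τ − ω×Iω)/I = (-0.7500, 2.9900, -0.8375)
new body rate ω' = (-0.1600, 0.7392, 0.2330)
2q̇ = q⊗(0,ω) = (0.5707144, 0.0072430, 0.0140213, -0.1550360)
updated quaternion q' = (-0.0921, -0.0701, -0.8526, -0.5096)
linear accel F/m = (-0.2750, -0.2000, 0.7000)
p + v·dt = (-2.5720, -2.5080, 1.0880)
v' = v + a·dt = (1.5780, -0.1160, 1.1560)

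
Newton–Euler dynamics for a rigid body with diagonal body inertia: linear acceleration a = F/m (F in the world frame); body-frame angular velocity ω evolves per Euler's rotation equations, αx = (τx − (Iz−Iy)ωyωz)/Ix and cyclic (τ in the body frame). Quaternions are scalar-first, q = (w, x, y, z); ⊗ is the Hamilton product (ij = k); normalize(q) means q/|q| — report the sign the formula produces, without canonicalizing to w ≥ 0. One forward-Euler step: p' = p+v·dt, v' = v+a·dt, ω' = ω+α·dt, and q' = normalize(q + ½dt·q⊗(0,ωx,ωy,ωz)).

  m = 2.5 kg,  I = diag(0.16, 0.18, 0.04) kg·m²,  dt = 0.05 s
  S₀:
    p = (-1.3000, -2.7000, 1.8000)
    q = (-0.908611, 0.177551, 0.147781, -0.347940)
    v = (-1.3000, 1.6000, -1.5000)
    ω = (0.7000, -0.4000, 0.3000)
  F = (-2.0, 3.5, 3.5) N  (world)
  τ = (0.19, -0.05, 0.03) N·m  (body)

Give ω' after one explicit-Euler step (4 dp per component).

ω' = (0.7541, -0.4209, 0.3445)

α = I⁻¹(τ − ω×Iω) = (1.0825, -0.4178, 0.8900)
new body rate ω' = (0.7541, -0.4209, 0.3445)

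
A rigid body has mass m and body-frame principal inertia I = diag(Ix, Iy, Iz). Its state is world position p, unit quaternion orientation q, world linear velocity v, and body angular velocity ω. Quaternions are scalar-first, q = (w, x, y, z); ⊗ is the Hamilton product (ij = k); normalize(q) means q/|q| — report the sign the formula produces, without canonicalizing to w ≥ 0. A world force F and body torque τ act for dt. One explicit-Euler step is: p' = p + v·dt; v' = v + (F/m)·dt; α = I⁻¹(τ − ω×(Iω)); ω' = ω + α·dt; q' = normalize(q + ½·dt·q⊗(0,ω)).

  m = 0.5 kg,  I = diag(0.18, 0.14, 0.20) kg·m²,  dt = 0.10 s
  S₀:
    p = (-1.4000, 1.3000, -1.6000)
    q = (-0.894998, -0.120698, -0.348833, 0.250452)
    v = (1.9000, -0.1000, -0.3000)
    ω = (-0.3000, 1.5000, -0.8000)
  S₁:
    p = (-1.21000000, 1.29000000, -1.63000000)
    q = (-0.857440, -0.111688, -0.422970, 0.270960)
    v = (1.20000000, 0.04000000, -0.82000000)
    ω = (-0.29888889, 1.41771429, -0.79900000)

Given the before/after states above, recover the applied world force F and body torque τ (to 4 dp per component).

rate change Δω = (0.00111111, -0.08228571, 0.00100000)
I·α + gyro = (-0.0700, -0.1200, 0.0200)
velocity change Δv = (-0.70000000, 0.14000000, -0.52000000)
applied force F = (-3.5000, 0.7000, -2.6000)

F = (-3.5000, 0.7000, -2.6000)
τ = (-0.0700, -0.1200, 0.0200)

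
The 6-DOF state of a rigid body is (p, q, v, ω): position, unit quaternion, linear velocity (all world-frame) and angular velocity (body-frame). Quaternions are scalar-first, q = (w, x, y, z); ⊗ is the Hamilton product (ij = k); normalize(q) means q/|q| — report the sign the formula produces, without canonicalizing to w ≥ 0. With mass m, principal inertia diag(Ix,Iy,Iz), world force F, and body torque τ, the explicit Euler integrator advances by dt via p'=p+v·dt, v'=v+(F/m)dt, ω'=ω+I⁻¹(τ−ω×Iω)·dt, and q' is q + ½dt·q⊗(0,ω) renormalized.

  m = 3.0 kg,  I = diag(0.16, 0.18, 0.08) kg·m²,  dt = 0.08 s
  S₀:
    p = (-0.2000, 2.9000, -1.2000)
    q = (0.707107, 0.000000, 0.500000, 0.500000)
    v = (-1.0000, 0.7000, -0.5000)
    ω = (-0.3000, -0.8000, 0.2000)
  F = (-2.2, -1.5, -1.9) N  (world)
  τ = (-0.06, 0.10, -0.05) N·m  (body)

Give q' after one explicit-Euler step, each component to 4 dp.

Hamilton product q⊗(0,ω) = (0.3000000, 0.2878679, -0.7156856, 0.2914214)
updated quaternion q' = (0.7187, 0.0115, 0.4711, 0.5113)

q' = (0.7187, 0.0115, 0.4711, 0.5113)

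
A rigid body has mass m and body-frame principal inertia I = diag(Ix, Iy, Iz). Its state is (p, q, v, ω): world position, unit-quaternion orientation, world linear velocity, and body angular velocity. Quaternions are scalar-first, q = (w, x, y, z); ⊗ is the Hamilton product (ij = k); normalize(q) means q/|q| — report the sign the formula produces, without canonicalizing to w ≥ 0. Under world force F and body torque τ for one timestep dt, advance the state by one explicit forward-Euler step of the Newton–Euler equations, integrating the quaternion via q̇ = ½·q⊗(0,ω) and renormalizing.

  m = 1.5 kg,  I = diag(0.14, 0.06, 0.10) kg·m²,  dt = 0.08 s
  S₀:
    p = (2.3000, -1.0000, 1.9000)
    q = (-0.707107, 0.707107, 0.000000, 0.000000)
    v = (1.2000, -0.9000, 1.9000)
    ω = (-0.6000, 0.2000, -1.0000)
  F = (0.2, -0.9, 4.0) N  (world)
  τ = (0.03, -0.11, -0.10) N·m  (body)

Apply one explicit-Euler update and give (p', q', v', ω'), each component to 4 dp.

linear accel F/m = (0.1333, -0.6000, 2.6667)
p' = p + v·dt = (2.3960, -1.0720, 2.0520)
new velocity v' = (1.2107, -0.9480, 2.1133)
(τ − ω×Iω)/I = (0.2714, -2.2333, -1.0960)
ω' = ω + α·dt = (-0.5783, 0.0213, -1.0877)
Hamilton product q⊗(0,ω) = (0.4242642, 0.4242642, 0.5656856, 0.8485284)
q' = normalize(q + ½dt·q⊗(0,ω)) = (-0.6894, 0.7233, 0.0226, 0.0339)

p' = (2.3960, -1.0720, 2.0520)
q' = (-0.6894, 0.7233, 0.0226, 0.0339)
v' = (1.2107, -0.9480, 2.1133)
ω' = (-0.5783, 0.0213, -1.0877)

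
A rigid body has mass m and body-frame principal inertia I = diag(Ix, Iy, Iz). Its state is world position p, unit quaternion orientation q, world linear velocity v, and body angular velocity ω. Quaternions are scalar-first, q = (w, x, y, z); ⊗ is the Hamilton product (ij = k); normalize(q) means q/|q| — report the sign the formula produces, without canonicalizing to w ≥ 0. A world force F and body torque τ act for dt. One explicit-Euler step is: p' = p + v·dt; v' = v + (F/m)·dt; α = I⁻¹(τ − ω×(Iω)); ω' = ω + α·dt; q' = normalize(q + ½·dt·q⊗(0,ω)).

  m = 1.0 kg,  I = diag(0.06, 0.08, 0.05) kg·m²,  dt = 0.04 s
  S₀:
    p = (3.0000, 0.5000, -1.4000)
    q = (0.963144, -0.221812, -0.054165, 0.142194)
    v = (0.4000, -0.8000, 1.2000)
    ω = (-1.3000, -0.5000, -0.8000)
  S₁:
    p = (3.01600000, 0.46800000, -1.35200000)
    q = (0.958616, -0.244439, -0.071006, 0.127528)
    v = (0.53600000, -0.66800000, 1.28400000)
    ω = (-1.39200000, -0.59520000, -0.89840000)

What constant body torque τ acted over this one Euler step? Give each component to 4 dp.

ω₁ − ω₀ = (-0.09200000, -0.09520000, -0.09840000)
gyro term ω₀×Iω₀ = (-0.0120, 0.0104, 0.0130)
applied torque τ = (-0.1500, -0.1800, -0.1100)

τ = (-0.1500, -0.1800, -0.1100)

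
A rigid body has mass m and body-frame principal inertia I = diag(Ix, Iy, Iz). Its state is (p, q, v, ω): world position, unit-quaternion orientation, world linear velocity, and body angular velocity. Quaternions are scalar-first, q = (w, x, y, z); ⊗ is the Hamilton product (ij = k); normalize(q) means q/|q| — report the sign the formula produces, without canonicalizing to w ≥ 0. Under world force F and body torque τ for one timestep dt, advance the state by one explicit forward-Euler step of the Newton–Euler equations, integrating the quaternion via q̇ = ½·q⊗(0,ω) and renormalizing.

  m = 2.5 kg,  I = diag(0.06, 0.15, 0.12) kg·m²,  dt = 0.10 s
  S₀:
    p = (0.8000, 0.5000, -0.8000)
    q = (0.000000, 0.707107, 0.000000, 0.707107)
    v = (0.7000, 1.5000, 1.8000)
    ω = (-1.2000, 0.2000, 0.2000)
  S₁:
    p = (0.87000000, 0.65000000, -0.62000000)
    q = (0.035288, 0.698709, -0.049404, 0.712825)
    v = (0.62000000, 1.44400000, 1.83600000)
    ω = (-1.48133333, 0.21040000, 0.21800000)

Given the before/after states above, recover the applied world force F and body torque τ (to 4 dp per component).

Δv = v₁−v₀ = (-0.08000000, -0.05600000, 0.03600000)
applied force F = (-2.0000, -1.4000, 0.9000)
ω₁ − ω₀ = (-0.28133333, 0.01040000, 0.01800000)
ω₀×(Iω₀) = (-0.0012, 0.0144, -0.0216)
applied torque τ = (-0.1700, 0.0300, 0.0000)

F = (-2.0000, -1.4000, 0.9000)
τ = (-0.1700, 0.0300, 0.0000)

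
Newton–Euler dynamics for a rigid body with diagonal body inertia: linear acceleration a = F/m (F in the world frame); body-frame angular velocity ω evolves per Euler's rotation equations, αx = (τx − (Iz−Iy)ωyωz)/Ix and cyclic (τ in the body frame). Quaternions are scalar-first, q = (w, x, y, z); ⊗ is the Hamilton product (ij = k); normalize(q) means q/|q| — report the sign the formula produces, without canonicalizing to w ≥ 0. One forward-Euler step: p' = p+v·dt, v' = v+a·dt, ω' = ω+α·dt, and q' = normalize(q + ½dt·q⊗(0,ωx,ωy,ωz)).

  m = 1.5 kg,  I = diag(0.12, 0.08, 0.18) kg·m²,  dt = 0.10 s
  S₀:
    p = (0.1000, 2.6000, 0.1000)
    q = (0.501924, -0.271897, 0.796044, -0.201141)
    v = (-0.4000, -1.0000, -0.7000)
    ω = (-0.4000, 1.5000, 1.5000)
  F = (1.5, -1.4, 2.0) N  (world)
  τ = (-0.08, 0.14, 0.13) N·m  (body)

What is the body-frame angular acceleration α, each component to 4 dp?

α = (-2.5417, 1.3000, 0.5889)

gyro term ω×Iω = (0.2250, 0.0360, 0.0240)
α = I⁻¹(τ − ω×Iω) = (-2.5417, 1.3000, 0.5889)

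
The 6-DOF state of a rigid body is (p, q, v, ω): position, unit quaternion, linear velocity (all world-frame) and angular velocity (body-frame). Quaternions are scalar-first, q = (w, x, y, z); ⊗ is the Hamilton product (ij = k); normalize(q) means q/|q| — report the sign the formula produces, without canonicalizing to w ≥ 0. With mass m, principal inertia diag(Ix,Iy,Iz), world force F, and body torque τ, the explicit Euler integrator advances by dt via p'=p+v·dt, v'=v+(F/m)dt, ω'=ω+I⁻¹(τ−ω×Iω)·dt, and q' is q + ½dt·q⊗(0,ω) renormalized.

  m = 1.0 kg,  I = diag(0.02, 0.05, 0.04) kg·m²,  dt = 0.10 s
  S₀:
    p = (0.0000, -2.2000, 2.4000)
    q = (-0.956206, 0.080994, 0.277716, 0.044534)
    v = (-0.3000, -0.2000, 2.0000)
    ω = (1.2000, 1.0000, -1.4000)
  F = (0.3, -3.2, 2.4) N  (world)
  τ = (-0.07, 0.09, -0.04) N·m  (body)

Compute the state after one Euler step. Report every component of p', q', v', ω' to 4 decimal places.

p' = (-0.0300, -2.2200, 2.6000)
q' = (-0.9665, 0.0019, 0.2369, 0.0983)
v' = (-0.2700, -0.5200, 2.2400)
ω' = (0.7800, 1.1128, -1.5900)

α = I⁻¹(τ − ω×Iω) = (-4.2000, 1.1280, -1.9000)
ω + α·dt = (0.7800, 1.1128, -1.5900)
q⊗(0,ω) = (-0.3125612, -1.5807836, -0.7893736, 1.0864232)
q + ½dt·q⊗(0,ω), renormalized = (-0.9665, 0.0019, 0.2369, 0.0983)
a = F/m = (0.3000, -3.2000, 2.4000)
p + v·dt = (-0.0300, -2.2200, 2.6000)
new velocity v' = (-0.2700, -0.5200, 2.2400)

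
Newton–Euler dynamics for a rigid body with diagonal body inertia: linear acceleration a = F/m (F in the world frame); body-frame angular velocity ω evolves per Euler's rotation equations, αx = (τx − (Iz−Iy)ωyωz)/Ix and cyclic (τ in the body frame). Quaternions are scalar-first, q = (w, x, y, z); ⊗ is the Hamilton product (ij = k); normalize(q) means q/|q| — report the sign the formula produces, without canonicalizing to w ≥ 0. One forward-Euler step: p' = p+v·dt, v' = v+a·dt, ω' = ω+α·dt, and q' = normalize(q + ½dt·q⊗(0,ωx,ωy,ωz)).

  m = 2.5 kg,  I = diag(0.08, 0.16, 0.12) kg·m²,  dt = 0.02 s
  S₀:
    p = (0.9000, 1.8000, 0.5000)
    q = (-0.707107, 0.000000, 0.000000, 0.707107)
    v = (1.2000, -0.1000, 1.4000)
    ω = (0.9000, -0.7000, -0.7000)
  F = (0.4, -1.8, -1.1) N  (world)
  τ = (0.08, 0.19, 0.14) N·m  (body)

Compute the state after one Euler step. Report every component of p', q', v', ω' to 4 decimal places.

p' = p + v·dt = (0.9240, 1.7980, 0.5280)
new velocity v' = (1.2032, -0.1144, 1.3912)
(τ − ω×Iω)/I = (1.2450, 1.0300, 1.5867)
ω + α·dt = (0.9249, -0.6794, -0.6683)
q⊗(0,ω) = (0.4949749, -0.1414214, 1.1313712, 0.4949749)
q' = normalize(q + ½dt·q⊗(0,ω)) = (-0.7021, -0.0014, 0.0113, 0.7120)

p' = (0.9240, 1.7980, 0.5280)
q' = (-0.7021, -0.0014, 0.0113, 0.7120)
v' = (1.2032, -0.1144, 1.3912)
ω' = (0.9249, -0.6794, -0.6683)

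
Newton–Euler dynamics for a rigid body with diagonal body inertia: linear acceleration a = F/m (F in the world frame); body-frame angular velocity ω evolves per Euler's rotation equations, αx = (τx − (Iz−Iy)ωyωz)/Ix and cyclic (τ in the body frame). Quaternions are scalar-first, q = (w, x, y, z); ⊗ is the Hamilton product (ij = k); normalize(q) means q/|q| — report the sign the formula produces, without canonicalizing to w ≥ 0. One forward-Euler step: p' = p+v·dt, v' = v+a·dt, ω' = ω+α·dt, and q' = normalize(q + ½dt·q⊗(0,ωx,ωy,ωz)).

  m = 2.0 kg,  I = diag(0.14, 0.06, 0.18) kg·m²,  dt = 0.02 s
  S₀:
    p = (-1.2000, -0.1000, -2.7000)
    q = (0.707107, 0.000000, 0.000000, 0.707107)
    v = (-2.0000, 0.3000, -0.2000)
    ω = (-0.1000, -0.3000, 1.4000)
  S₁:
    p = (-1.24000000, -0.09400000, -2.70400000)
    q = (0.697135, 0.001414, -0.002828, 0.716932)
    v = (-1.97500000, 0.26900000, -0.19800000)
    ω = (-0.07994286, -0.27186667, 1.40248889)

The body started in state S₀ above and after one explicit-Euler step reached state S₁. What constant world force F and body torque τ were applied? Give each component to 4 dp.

F = (2.5000, -3.1000, 0.2000)
τ = (0.0900, 0.0900, 0.0200)

Δω = ω₁−ω₀ = (0.02005714, 0.02813333, 0.00248889)
ω₀×(Iω₀) = (-0.0504, 0.0056, -0.0024)
I·α + gyro = (0.0900, 0.0900, 0.0200)
v₁ − v₀ = (0.02500000, -0.03100000, 0.00200000)
applied force F = (2.5000, -3.1000, 0.2000)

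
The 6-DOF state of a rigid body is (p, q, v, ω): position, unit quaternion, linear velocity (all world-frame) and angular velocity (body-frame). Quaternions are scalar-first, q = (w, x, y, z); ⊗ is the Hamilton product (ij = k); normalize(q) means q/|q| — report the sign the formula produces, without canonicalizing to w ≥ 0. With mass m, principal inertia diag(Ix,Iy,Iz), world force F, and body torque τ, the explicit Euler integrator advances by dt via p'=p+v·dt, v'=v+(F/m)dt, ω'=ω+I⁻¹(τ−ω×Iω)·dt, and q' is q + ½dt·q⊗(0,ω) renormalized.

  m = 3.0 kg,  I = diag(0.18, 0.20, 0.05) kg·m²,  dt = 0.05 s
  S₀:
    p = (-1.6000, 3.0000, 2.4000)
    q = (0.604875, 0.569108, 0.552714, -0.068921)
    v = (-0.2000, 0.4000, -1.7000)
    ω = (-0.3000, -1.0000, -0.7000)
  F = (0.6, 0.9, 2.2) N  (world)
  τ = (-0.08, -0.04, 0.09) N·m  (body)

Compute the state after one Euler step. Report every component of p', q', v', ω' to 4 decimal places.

a = (0.2000, 0.3000, 0.7333)
p' = p + v·dt = (-1.6100, 3.0200, 2.3150)
v' = v + a·dt = (-0.1900, 0.4150, -1.6633)
ω×(Iω) gyroscopic = (-0.1050, 0.0273, 0.0060)
angular accel α = (0.1389, -0.3365, 1.6800)
ω + α·dt = (-0.2931, -1.0168, -0.6160)
2q̇ = q⊗(0,ω) = (0.6752017, -0.6372833, -0.1858231, -0.8267063)
q + ½dt·q⊗(0,ω), renormalized = (0.6214, 0.5529, 0.5478, -0.0895)

p' = (-1.6100, 3.0200, 2.3150)
q' = (0.6214, 0.5529, 0.5478, -0.0895)
v' = (-0.1900, 0.4150, -1.6633)
ω' = (-0.2931, -1.0168, -0.6160)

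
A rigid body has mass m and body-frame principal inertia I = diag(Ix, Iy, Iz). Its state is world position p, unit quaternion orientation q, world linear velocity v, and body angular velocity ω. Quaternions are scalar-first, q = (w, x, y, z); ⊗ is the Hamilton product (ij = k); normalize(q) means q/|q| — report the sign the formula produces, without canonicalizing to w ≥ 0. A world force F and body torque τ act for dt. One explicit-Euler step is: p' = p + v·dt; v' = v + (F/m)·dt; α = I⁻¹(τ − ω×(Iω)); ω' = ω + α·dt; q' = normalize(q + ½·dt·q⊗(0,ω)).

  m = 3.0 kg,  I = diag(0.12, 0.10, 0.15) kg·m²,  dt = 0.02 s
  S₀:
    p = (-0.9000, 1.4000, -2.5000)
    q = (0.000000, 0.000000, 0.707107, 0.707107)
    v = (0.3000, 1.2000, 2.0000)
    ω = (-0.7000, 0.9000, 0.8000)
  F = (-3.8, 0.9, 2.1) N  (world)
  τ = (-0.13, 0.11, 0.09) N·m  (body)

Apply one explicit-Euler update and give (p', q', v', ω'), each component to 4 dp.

p' = (-0.8940, 1.4240, -2.4600)
q' = (-0.0120, -0.0007, 0.7021, 0.7120)
v' = (0.2747, 1.2060, 2.0140)
ω' = (-0.7277, 0.9186, 0.8103)

linear accel F/m = (-1.2667, 0.3000, 0.7000)
p + v·dt = (-0.8940, 1.4240, -2.4600)
v + (F/m)dt = (0.2747, 1.2060, 2.0140)
ω×(Iω) gyroscopic = (0.0360, 0.0168, 0.0126)
(τ − ω×Iω)/I = (-1.3833, 0.9320, 0.5160)
ω + α·dt = (-0.7277, 0.9186, 0.8103)
Hamilton product q⊗(0,ω) = (-1.2020819, -0.0707107, -0.4949749, 0.4949749)
q + ½dt·q⊗(0,ω), renormalized = (-0.0120, -0.0007, 0.7021, 0.7120)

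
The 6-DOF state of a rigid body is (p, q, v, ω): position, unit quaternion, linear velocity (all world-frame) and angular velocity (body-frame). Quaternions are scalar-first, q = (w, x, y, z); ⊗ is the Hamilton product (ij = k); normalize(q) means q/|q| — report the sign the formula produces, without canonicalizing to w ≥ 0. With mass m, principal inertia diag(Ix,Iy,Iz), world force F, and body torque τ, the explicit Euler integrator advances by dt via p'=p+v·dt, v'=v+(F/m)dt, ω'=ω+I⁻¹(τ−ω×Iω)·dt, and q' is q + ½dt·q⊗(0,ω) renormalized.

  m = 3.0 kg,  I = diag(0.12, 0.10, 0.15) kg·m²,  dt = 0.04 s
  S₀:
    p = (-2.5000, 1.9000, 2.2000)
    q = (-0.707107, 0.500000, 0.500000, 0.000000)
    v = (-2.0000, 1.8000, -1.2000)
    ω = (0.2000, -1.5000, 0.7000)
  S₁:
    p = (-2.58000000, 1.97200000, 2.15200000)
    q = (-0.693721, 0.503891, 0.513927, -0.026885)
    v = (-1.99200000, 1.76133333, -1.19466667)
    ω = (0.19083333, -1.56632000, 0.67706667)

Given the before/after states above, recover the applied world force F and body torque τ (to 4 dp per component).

F = (0.6000, -2.9000, 0.4000)
τ = (-0.0800, -0.1700, -0.0800)

ω₁ − ω₀ = (-0.00916667, -0.06632000, -0.02293333)
gyro term ω₀×Iω₀ = (-0.0525, -0.0042, 0.0060)
τ = I·(Δω/dt) + ω₀×(Iω₀) = (-0.0800, -0.1700, -0.0800)
Δv = v₁−v₀ = (0.00800000, -0.03866667, 0.00533333)
F = m·Δv/dt = (0.6000, -2.9000, 0.4000)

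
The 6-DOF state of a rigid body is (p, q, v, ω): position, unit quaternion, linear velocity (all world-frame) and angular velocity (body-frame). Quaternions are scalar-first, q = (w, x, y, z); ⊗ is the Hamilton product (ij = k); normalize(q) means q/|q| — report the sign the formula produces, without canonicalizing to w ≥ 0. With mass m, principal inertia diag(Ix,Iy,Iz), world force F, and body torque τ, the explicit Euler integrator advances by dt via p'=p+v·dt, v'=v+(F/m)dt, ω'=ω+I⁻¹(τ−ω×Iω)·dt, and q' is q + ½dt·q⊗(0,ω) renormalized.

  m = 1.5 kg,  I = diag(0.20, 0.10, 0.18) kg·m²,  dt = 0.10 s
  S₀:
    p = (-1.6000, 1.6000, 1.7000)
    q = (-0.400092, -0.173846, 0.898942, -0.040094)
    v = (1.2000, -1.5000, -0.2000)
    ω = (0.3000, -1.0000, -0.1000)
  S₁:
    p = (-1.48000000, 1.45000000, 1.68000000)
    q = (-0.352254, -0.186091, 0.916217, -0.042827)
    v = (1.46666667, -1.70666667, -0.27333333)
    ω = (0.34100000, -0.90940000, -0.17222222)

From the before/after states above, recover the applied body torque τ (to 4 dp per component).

rate change Δω = (0.04100000, 0.09060000, -0.07222222)
precession coupling = (0.0080, -0.0006, 0.0300)
τ = I·(Δω/dt) + ω₀×(Iω₀) = (0.0900, 0.0900, -0.1000)

τ = (0.0900, 0.0900, -0.1000)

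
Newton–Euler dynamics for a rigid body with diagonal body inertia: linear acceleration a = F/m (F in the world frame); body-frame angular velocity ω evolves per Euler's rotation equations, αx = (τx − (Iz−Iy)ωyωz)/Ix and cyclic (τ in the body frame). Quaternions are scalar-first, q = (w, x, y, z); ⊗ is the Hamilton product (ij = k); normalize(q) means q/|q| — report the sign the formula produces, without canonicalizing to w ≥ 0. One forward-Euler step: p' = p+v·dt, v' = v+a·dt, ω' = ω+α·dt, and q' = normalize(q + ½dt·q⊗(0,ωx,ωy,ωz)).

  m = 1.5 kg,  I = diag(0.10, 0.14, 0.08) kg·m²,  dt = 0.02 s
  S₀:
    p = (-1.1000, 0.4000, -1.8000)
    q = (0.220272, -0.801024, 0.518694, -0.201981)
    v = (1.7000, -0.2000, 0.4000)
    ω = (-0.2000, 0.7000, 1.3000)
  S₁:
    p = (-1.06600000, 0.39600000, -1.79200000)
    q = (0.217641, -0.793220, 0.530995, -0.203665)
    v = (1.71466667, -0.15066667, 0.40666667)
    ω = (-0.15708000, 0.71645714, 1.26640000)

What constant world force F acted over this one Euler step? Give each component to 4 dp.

Δv = v₁−v₀ = (0.01466667, 0.04933333, 0.00666667)
m·(v₁−v₀)/dt = (1.1000, 3.7000, 0.5000)

F = (1.1000, 3.7000, 0.5000)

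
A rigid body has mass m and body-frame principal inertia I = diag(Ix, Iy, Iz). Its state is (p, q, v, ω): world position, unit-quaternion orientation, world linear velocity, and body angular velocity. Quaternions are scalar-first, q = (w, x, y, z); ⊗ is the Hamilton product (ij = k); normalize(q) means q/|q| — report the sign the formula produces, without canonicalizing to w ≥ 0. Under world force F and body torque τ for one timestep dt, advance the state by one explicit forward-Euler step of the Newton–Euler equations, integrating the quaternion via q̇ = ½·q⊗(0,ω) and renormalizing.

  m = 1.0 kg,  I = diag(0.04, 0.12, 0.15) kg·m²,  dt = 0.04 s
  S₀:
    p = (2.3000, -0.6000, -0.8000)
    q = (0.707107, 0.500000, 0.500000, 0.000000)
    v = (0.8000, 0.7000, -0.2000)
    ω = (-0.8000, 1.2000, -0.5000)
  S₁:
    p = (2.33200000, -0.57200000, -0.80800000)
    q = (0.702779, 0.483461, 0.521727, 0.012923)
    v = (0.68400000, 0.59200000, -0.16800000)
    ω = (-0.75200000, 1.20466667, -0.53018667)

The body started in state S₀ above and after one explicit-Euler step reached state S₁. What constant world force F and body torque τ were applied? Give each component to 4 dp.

rate change Δω = (0.04800000, 0.00466667, -0.03018667)
I·α + gyro = (0.0300, -0.0300, -0.1900)
v₁ − v₀ = (-0.11600000, -0.10800000, 0.03200000)
m·(v₁−v₀)/dt = (-2.9000, -2.7000, 0.8000)

F = (-2.9000, -2.7000, 0.8000)
τ = (0.0300, -0.0300, -0.1900)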